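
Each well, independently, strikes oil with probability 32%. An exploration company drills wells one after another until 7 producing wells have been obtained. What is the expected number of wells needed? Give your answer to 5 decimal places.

Y = total wells until the seventh success; negative binomial with r=7, p=0.32.
E[Y] = r / p = 7 / 0.32 = 21.8750000

21.87500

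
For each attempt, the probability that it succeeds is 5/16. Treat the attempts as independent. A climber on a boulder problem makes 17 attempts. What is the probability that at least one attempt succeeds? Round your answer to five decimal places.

0.99829

P(at least one) = 1 − P(none) = 1 − (1 − 0.3125)^17
= 1 − 0.0017125 = 0.9982875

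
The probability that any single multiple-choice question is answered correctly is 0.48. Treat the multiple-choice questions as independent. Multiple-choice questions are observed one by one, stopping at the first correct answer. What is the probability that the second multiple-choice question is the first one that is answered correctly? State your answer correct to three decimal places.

0.250

Geometric (trials to first success), p = 0.48.
P(Y = 2) = (1−p)^1 · p = 0.52 · 0.48 = 0.24960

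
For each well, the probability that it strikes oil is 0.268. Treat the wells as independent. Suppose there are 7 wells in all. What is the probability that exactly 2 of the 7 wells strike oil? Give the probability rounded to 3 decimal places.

0.317

X ~ Binomial(n=7, p=0.268).
P(X=2) = C(7,2) · p^2 · (1−p)^5
= 21 · 0.071824 · 0.21016 = 0.31699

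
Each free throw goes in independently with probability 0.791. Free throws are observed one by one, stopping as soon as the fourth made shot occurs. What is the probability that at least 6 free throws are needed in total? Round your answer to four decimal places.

Needing more than 5 free throws ⇔ fewer than 4 successes in the first 5. With X ~ Binomial(5, 0.791), P(Y > 5) = P(X ≤ 3).
  k=0: C(5,0)·0.791^0·0.209^5 = 0.000399
  k=1: C(5,1)·0.791^1·0.209^4 = 0.007546
  k=2: C(5,2)·0.791^2·0.209^3 = 0.057120
  k=3: C(5,3)·0.791^3·0.209^2 = 0.216183
P(X ≤ 3) = 0.281249

0.2812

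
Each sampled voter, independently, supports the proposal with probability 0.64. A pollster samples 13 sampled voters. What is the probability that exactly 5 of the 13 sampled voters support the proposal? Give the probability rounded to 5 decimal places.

0.03899

X ~ Binomial(n=13, p=0.64).
P(X=5) = C(13,5) · p^5 · (1−p)^8
= 1287 · 0.10737 · 0.00028211 = 0.0389851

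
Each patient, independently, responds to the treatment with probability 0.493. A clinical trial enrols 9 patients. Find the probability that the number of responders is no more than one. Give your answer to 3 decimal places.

0.022

X ~ Binomial(9, 0.493); P(X ≤ 1) = Σ C(9,k) p^k (1−p)^(9−k) over k:
  k=0: C(9,0)·0.493^0·0.507^9 = 0.00221
  k=1: C(9,1)·0.493^1·0.507^8 = 0.01937
Total = 0.02158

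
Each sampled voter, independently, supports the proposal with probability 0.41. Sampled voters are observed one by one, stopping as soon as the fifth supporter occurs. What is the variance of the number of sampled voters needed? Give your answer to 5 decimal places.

17.54908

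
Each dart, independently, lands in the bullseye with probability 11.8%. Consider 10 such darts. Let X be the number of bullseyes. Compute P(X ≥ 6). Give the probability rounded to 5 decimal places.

X ~ Binomial(10, 0.118); P(X ≥ 6) = Σ C(10,k) p^k (1−p)^(10−k) over k:
  k=6: C(10,6)·0.118^6·0.882^4 = 0.0003431
  k=7: C(10,7)·0.118^7·0.882^3 = 0.0000262
  k=8: C(10,8)·0.118^8·0.882^2 = 0.0000013
  k=9: C(10,9)·0.118^9·0.882^1 = 0.0000000
  k=10: C(10,10)·0.118^10·0.882^0 = 0.0000000
Total = 0.0003707

0.00037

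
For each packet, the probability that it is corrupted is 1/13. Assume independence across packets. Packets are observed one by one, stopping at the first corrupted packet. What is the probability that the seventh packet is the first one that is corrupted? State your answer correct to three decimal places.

Geometric (trials to first success), p = 0.076923.
P(Y = 7) = (1−p)^6 · p = 0.61862 · 0.076923 = 0.04759

0.048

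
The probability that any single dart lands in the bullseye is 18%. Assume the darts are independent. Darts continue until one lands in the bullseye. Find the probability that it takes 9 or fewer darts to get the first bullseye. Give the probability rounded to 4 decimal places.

0.8324

Y = number of darts to the first success; geometric, p = 0.18.
P(Y ≤ 9) = 1 − (1−p)^9 = 1 − 0.167620 = 0.832380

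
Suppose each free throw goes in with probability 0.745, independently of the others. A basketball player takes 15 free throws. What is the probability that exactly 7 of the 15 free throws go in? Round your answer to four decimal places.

X ~ Binomial(n=15, p=0.745).
P(X=7) = C(15,7) · p^7 · (1−p)^8
= 6435 · 0.12738 · 1.7878e-05 = 0.014654

0.0147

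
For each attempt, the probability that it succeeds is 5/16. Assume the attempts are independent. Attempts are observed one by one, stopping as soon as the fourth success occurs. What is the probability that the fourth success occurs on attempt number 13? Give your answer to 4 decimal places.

Y = trial on which the fourth success occurs; negative binomial, r=4, p=0.3125.
P(Y=13) = C(12,3) · p^4 · (1−p)^9
= 220 · 0.0095367 · 0.034313 = 0.071991

0.0720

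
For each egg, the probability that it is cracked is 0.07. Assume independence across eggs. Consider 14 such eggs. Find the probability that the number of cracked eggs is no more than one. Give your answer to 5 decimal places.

0.74355

X ~ Binomial(14, 0.07); P(X ≤ 1) = Σ C(14,k) p^k (1−p)^(14−k) over k:
  k=0: C(14,0)·0.07^0·0.93^14 = 0.3620439
  k=1: C(14,1)·0.07^1·0.93^13 = 0.3815087
Total = 0.7435526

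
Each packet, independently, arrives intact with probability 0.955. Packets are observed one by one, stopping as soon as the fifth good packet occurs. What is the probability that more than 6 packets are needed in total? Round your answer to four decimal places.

Needing more than 6 packets ⇔ fewer than 5 successes in the first 6. With X ~ Binomial(6, 0.955), P(Y > 6) = P(X ≤ 4).
  k=0: C(6,0)·0.955^0·0.045^6 = 0.000000
  k=1: C(6,1)·0.955^1·0.045^5 = 0.000001
  k=2: C(6,2)·0.955^2·0.045^4 = 0.000056
  k=3: C(6,3)·0.955^3·0.045^3 = 0.001587
  k=4: C(6,4)·0.955^4·0.045^2 = 0.025266
P(X ≤ 4) = 0.026910

0.0269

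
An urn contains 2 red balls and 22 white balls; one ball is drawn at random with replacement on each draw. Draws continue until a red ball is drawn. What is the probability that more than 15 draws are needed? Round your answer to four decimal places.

0.2711

Y = number of draws to the first success; geometric, p = 0.083333.
P(Y > 15) = P(first 15 all fail) = (1−p)^15 = 0.271126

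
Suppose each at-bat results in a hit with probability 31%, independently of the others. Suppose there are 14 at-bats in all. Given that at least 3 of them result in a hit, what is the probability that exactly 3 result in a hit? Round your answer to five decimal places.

0.21339

X ~ Binomial(14, 0.31). Want P(X=3 | X≥3) = P(X=3) / P(X≥3).
P(X=3) = C(14,3)·0.31^3·0.69^11 = 0.1830318
P(X≥3) = 1 − 0.0055448 − 0.0348761 − 0.1018483 = 0.8577308
Ratio = 0.1830318 / 0.8577308 = 0.2133907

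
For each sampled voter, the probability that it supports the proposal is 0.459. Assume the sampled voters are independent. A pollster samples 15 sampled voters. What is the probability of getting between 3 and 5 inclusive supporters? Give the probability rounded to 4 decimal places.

0.2295

X ~ Binomial(15, 0.459); P(3 ≤ X ≤ 5) = Σ C(15,k) p^k (1−p)^(15−k) over k:
  k=3: C(15,3)·0.459^3·0.541^12 = 0.027658
  k=4: C(15,4)·0.459^4·0.541^11 = 0.070397
  k=5: C(15,5)·0.459^5·0.541^10 = 0.131399
Total = 0.229453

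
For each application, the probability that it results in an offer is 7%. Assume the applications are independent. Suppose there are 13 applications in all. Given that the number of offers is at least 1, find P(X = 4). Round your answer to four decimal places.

0.0146

X ~ Binomial(13, 0.07). Want P(X=4 | X≥1) = P(X=4) / P(X≥1).
P(X=4) = C(13,4)·0.07^4·0.93^9 = 0.008934
P(X≥1) = 1 − 0.389295 = 0.610705
Ratio = 0.008934 / 0.610705 = 0.014629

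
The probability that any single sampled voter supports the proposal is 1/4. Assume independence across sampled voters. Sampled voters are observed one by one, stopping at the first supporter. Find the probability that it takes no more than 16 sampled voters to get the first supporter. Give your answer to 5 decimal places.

0.98998

Y = number of sampled voters to the first success; geometric, p = 0.25.
P(Y ≤ 16) = 1 − (1−p)^16 = 1 − 0.0100226 = 0.9899774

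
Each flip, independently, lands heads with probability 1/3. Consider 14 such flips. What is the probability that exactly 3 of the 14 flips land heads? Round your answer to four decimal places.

X ~ Binomial(n=14, p=0.333333).
P(X=3) = C(14,3) · p^3 · (1−p)^11
= 364 · 0.037037 · 0.011561 = 0.155860

0.1559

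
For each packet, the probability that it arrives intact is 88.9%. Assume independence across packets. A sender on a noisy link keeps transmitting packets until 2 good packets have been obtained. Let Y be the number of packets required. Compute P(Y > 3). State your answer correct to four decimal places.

Needing more than 3 packets ⇔ fewer than 2 successes in the first 3. With X ~ Binomial(3, 0.889), P(Y > 3) = P(X ≤ 1).
  k=0: C(3,0)·0.889^0·0.111^3 = 0.001368
  k=1: C(3,1)·0.889^1·0.111^2 = 0.032860
P(X ≤ 1) = 0.034228

0.0342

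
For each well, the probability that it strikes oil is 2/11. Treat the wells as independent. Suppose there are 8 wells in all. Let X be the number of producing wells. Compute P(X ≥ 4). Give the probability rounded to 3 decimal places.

X ~ Binomial(8, 0.181818); P(X ≥ 4) = Σ C(8,k) p^k (1−p)^(8−k) over k:
  k=4: C(8,4)·0.181818^4·0.818182^4 = 0.03428
  k=5: C(8,5)·0.181818^5·0.818182^3 = 0.00609
  k=6: C(8,6)·0.181818^6·0.818182^2 = 0.00068
  k=7: C(8,7)·0.181818^7·0.818182^1 = 0.00004
  k=8: C(8,8)·0.181818^8·0.818182^0 = 0.00000
Total = 0.04110

0.041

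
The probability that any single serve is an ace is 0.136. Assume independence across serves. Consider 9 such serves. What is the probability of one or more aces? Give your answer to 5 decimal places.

0.73170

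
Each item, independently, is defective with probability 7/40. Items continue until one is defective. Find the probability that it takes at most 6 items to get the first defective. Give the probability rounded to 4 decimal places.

0.6847

Y = number of items to the first success; geometric, p = 0.175.
P(Y ≤ 6) = 1 − (1−p)^6 = 1 − 0.315300 = 0.684700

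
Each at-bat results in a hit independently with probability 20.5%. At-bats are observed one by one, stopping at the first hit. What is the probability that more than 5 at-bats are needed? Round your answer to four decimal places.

0.3176

Y = number of at-bats to the first success; geometric, p = 0.205.
P(Y > 5) = P(first 5 all fail) = (1−p)^5 = 0.317567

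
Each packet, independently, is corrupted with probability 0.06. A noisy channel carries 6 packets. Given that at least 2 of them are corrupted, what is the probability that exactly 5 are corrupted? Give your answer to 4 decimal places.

0.0001

X ~ Binomial(6, 0.06). Want P(X=5 | X≥2) = P(X=5) / P(X≥2).
P(X=5) = C(6,5)·0.06^5·0.94^1 = 0.000004
P(X≥2) = 1 − 0.689870 − 0.264205 = 0.045925
Ratio = 0.000004 / 0.045925 = 0.000095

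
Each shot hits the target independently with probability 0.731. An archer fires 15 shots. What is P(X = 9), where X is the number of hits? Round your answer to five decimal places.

X ~ Binomial(n=15, p=0.731).
P(X=9) = C(15,9) · p^9 · (1−p)^6
= 5005 · 0.059601 · 0.00037889 = 0.1130249

0.11302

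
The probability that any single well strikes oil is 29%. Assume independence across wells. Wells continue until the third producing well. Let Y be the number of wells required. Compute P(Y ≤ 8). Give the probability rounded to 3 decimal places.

Finishing within 8 wells ⇔ at least 3 successes in the first 8. With X ~ Binomial(8, 0.29), P(Y ≤ 8) = 1 − P(X ≤ 2).
  k=0: C(8,0)·0.29^0·0.71^8 = 0.06458
  k=1: C(8,1)·0.29^1·0.71^7 = 0.21101
  k=2: C(8,2)·0.29^2·0.71^6 = 0.30165
1 − 0.57723 = 0.42277

0.423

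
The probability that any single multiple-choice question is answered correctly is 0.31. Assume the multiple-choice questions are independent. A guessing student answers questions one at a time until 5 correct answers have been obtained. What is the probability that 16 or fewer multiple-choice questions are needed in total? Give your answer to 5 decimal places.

0.58462

Finishing within 16 multiple-choice questions ⇔ at least 5 successes in the first 16. With X ~ Binomial(16, 0.31), P(Y ≤ 16) = 1 − P(X ≤ 4).
  k=0: C(16,0)·0.31^0·0.69^16 = 0.0026399
  k=1: C(16,1)·0.31^1·0.69^15 = 0.0189766
  k=2: C(16,2)·0.31^2·0.69^14 = 0.0639428
  k=3: C(16,3)·0.31^3·0.69^13 = 0.1340637
  k=4: C(16,4)·0.31^4·0.69^12 = 0.1957525
1 − 0.4153755 = 0.5846245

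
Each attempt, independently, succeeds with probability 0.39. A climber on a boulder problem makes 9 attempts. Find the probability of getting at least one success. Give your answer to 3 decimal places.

0.988

P(at least one) = 1 − P(none) = 1 − (1 − 0.39)^9
= 1 − 0.01169 = 0.98831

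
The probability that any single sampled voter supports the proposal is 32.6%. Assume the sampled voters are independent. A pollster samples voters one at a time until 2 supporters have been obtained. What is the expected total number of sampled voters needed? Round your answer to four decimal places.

6.1350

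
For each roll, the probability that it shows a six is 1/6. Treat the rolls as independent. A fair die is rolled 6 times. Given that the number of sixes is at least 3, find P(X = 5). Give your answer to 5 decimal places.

0.01032

X ~ Binomial(6, 0.166667). Want P(X=5 | X≥3) = P(X=5) / P(X≥3).
P(X=5) = C(6,5)·0.166667^5·0.833333^1 = 0.0006430
P(X≥3) = 1 − 0.3348980 − 0.4018776 − 0.2009388 = 0.0622857
Ratio = 0.0006430 / 0.0622857 = 0.0103235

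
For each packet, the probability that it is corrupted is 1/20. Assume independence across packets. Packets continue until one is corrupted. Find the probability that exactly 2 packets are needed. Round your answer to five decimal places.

0.04750

Geometric (trials to first success), p = 0.05.
P(Y = 2) = (1−p)^1 · p = 0.95 · 0.05 = 0.0475000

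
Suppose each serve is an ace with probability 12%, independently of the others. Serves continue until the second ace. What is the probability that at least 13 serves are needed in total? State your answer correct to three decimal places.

0.569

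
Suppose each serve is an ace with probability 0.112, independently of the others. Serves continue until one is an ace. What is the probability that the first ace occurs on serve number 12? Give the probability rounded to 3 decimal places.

Geometric (trials to first success), p = 0.112.
P(Y = 12) = (1−p)^11 · p = 0.27073 · 0.112 = 0.03032

0.030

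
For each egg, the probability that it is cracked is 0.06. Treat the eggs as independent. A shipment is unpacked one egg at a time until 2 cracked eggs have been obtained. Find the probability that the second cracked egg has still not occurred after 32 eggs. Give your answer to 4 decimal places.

0.4201

Needing more than 32 eggs ⇔ fewer than 2 successes in the first 32. With X ~ Binomial(32, 0.06), P(Y > 32) = P(X ≤ 1).
  k=0: C(32,0)·0.06^0·0.94^32 = 0.138067
  k=1: C(32,1)·0.06^1·0.94^31 = 0.282010
P(X ≤ 1) = 0.420078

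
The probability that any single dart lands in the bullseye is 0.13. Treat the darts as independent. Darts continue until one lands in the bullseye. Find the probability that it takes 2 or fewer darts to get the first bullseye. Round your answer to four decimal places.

0.2431

Y = number of darts to the first success; geometric, p = 0.13.
P(Y ≤ 2) = 1 − (1−p)^2 = 1 − 0.756900 = 0.243100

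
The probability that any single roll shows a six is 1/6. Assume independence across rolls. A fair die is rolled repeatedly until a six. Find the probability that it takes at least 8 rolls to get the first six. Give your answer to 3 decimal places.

0.279

Y = number of rolls to the first success; geometric, p = 0.166667.
P(Y > 7) = P(first 7 all fail) = (1−p)^7 = 0.27908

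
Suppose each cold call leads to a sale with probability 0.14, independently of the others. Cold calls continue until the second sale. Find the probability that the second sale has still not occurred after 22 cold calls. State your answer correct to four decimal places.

Needing more than 22 cold calls ⇔ fewer than 2 successes in the first 22. With X ~ Binomial(22, 0.14), P(Y > 22) = P(X ≤ 1).
  k=0: C(22,0)·0.14^0·0.86^22 = 0.036221
  k=1: C(22,1)·0.14^1·0.86^21 = 0.129723
P(X ≤ 1) = 0.165945

0.1659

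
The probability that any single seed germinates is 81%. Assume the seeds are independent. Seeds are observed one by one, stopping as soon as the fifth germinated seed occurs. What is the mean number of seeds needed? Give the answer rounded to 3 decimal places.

Y = total seeds until the fifth success; negative binomial with r=5, p=0.81.
E[Y] = r / p = 5 / 0.81 = 6.17284

6.173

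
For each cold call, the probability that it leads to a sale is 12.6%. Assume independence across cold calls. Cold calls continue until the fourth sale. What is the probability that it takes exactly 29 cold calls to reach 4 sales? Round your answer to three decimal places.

Y = trial on which the fourth success occurs; negative binomial, r=4, p=0.126.
P(Y=29) = C(28,3) · p^4 · (1−p)^25
= 3276 · 0.00025205 · 0.034497 = 0.02848

0.028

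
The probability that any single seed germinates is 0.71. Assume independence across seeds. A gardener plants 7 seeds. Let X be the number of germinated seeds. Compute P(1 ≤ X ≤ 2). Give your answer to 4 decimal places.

X ~ Binomial(7, 0.71); P(1 ≤ X ≤ 2) = Σ C(7,k) p^k (1−p)^(7−k) over k:
  k=1: C(7,1)·0.71^1·0.29^6 = 0.002956
  k=2: C(7,2)·0.71^2·0.29^5 = 0.021713
Total = 0.024670

0.0247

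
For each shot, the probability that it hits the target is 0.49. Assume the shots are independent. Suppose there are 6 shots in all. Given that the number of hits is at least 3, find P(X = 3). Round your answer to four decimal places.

X ~ Binomial(6, 0.49). Want P(X=3 | X≥3) = P(X=3) / P(X≥3).
P(X=3) = C(6,3)·0.49^3·0.51^3 = 0.312125
P(X≥3) = 1 − 0.017596 − 0.101437 − 0.243649 = 0.637318
Ratio = 0.312125 / 0.637318 = 0.489748

0.4897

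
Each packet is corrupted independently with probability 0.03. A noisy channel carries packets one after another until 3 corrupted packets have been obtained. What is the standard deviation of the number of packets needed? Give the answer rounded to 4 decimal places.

Y = total packets until the third success; negative binomial with r=3, p=0.03.
SD(Y) = √[r(1−p)/p²] = √(3233.333333) = 56.862407

56.8624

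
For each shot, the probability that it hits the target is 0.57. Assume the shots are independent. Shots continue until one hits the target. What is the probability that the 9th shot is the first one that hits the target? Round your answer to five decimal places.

Geometric (trials to first success), p = 0.57.
P(Y = 9) = (1−p)^8 · p = 0.0011688 · 0.57 = 0.0006662

0.00067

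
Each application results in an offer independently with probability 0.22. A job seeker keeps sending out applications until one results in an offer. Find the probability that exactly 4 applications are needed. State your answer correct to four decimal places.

0.1044

Geometric (trials to first success), p = 0.22.
P(Y = 4) = (1−p)^3 · p = 0.47455 · 0.22 = 0.104401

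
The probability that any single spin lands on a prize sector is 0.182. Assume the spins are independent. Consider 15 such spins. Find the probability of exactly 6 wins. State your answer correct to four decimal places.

X ~ Binomial(n=15, p=0.182).
P(X=6) = C(15,6) · p^6 · (1−p)^9
= 5005 · 3.6344e-05 · 0.16398 = 0.029827

0.0298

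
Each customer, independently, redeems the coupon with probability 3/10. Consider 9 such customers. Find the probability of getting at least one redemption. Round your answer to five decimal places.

0.95965

P(at least one) = 1 − P(none) = 1 − (1 − 0.30)^9
= 1 − 0.0403536 = 0.9596464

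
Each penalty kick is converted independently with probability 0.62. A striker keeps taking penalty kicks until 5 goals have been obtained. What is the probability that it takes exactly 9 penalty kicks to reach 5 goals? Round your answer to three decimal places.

0.134

Y = trial on which the fifth success occurs; negative binomial, r=5, p=0.62.
P(Y=9) = C(8,4) · p^5 · (1−p)^4
= 70 · 0.091613 · 0.020851 = 0.13372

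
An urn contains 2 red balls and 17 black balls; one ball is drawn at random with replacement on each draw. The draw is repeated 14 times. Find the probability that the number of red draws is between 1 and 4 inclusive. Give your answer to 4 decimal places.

X ~ Binomial(14, 0.105263); P(1 ≤ X ≤ 4) = Σ C(14,k) p^k (1−p)^(14−k) over k:
  k=1: C(14,1)·0.105263^1·0.894737^13 = 0.347091
  k=2: C(14,2)·0.105263^2·0.894737^12 = 0.265423
  k=3: C(14,3)·0.105263^3·0.894737^11 = 0.124905
  k=4: C(14,4)·0.105263^4·0.894737^10 = 0.040410
Total = 0.777829

0.7778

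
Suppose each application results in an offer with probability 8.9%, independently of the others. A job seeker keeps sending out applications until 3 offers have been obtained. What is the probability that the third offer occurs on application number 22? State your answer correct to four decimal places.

0.0252

Y = trial on which the third success occurs; negative binomial, r=3, p=0.089.
P(Y=22) = C(21,2) · p^3 · (1−p)^19
= 210 · 0.00070497 · 0.17016 = 0.025191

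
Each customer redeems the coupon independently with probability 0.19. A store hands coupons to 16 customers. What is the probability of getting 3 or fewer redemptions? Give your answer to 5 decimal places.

0.63809

X ~ Binomial(16, 0.19); P(X ≤ 3) = Σ C(16,k) p^k (1−p)^(16−k) over k:
  k=0: C(16,0)·0.19^0·0.81^16 = 0.0343368
  k=1: C(16,1)·0.19^1·0.81^15 = 0.1288691
  k=2: C(16,2)·0.19^2·0.81^14 = 0.2267142
  k=3: C(16,3)·0.19^3·0.81^13 = 0.2481727
Total = 0.6380929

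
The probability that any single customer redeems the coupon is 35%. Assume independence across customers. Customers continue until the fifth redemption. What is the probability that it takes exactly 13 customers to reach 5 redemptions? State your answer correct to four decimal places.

0.0828

Y = trial on which the fifth success occurs; negative binomial, r=5, p=0.35.
P(Y=13) = C(12,4) · p^5 · (1−p)^8
= 495 · 0.0052522 · 0.031864 = 0.082842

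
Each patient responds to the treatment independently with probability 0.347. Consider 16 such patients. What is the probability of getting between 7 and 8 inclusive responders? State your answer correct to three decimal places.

0.239

X ~ Binomial(16, 0.347); P(7 ≤ X ≤ 8) = Σ C(16,k) p^k (1−p)^(16−k) over k:
  k=7: C(16,7)·0.347^7·0.653^9 = 0.14961
  k=8: C(16,8)·0.347^8·0.653^8 = 0.08944
Total = 0.23904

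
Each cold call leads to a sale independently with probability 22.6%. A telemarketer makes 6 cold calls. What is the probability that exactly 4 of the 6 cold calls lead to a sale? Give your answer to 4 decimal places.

0.0234

X ~ Binomial(n=6, p=0.226).
P(X=4) = C(6,4) · p^4 · (1−p)^2
= 15 · 0.0026088 · 0.59908 = 0.023443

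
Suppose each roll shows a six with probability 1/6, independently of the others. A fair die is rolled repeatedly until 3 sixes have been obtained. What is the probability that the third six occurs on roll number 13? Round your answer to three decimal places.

0.049

Y = trial on which the third success occurs; negative binomial, r=3, p=0.166667.
P(Y=13) = C(12,2) · p^3 · (1−p)^10
= 66 · 0.0046296 · 0.16151 = 0.04935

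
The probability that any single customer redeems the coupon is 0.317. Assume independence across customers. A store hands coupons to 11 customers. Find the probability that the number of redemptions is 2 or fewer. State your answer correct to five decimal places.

0.27088

X ~ Binomial(11, 0.317); P(X ≤ 2) = Σ C(11,k) p^k (1−p)^(11−k) over k:
  k=0: C(11,0)·0.317^0·0.683^11 = 0.0150879
  k=1: C(11,1)·0.317^1·0.683^10 = 0.0770298
  k=2: C(11,2)·0.317^2·0.683^9 = 0.1787588
Total = 0.2708765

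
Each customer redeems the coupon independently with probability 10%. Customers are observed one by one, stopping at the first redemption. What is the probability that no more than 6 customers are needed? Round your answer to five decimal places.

Y = number of customers to the first success; geometric, p = 0.10.
P(Y ≤ 6) = 1 − (1−p)^6 = 1 − 0.5314410 = 0.4685590

0.46856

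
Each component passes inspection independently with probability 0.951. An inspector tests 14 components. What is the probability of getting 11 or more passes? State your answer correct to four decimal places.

0.9961

X ~ Binomial(14, 0.951); P(X ≥ 11) = Σ C(14,k) p^k (1−p)^(14−k) over k:
  k=11: C(14,11)·0.951^11·0.049^3 = 0.024642
  k=12: C(14,12)·0.951^12·0.049^2 = 0.119564
  k=13: C(14,13)·0.951^13·0.049^1 = 0.357002
  k=14: C(14,14)·0.951^14·0.049^0 = 0.494911
Total = 0.996119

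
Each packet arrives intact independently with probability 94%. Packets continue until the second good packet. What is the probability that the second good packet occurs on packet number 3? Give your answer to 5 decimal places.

Y = trial on which the second success occurs; negative binomial, r=2, p=0.94.
P(Y=3) = C(2,1) · p^2 · (1−p)^1
= 2 · 0.8836 · 0.06 = 0.1060320

0.10603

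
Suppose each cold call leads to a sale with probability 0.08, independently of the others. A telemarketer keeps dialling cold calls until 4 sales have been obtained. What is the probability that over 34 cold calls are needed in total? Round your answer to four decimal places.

Needing more than 34 cold calls ⇔ fewer than 4 successes in the first 34. With X ~ Binomial(34, 0.08), P(Y > 34) = P(X ≤ 3).
  k=0: C(34,0)·0.08^0·0.92^34 = 0.058720
  k=1: C(34,1)·0.08^1·0.92^33 = 0.173607
  k=2: C(34,2)·0.08^2·0.92^32 = 0.249088
  k=3: C(34,3)·0.08^3·0.92^31 = 0.231038
P(X ≤ 3) = 0.712454

0.7125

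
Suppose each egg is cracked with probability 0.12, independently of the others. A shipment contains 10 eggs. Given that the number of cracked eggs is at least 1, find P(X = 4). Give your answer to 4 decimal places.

X ~ Binomial(10, 0.12). Want P(X=4 | X≥1) = P(X=4) / P(X≥1).
P(X=4) = C(10,4)·0.12^4·0.88^6 = 0.020223
P(X≥1) = 1 − 0.278501 = 0.721499
Ratio = 0.020223 / 0.721499 = 0.028029

0.0280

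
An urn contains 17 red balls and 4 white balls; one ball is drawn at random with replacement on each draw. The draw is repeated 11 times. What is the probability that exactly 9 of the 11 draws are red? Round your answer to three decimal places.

X ~ Binomial(n=11, p=0.809524).
P(X=9) = C(11,9) · p^9 · (1−p)^2
= 55 · 0.1493 · 0.036281 = 0.29793

0.298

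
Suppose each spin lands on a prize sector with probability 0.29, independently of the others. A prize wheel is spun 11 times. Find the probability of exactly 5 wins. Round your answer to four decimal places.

0.1214

X ~ Binomial(n=11, p=0.29).
P(X=5) = C(11,5) · p^5 · (1−p)^6
= 462 · 0.0020511 · 0.1281 = 0.121390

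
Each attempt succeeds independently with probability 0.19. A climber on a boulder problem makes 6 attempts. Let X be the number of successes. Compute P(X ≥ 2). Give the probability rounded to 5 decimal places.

0.32008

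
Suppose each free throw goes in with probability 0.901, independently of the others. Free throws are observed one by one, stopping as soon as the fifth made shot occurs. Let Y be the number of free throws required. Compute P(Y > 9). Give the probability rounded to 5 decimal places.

0.00085

Needing more than 9 free throws ⇔ fewer than 5 successes in the first 9. With X ~ Binomial(9, 0.901), P(Y > 9) = P(X ≤ 4).
  k=0: C(9,0)·0.901^0·0.099^9 = 0.0000000
  k=1: C(9,1)·0.901^1·0.099^8 = 0.0000001
  k=2: C(9,2)·0.901^2·0.099^7 = 0.0000027
  k=3: C(9,3)·0.901^3·0.099^6 = 0.0000578
  k=4: C(9,4)·0.901^4·0.099^5 = 0.0007897
P(X ≤ 4) = 0.0008503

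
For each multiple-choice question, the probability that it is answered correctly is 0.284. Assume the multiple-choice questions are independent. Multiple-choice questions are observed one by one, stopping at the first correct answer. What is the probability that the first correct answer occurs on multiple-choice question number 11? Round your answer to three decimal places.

Geometric (trials to first success), p = 0.284.
P(Y = 11) = (1−p)^10 · p = 0.03541 · 0.284 = 0.01006

0.010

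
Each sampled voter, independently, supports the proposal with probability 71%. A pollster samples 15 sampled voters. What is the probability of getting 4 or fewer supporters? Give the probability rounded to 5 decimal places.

0.00049

X ~ Binomial(15, 0.71); P(X ≤ 4) = Σ C(15,k) p^k (1−p)^(15−k) over k:
  k=0: C(15,0)·0.71^0·0.29^15 = 0.0000000
  k=1: C(15,1)·0.71^1·0.29^14 = 0.0000003
  k=2: C(15,2)·0.71^2·0.29^13 = 0.0000054
  k=3: C(15,3)·0.71^3·0.29^12 = 0.0000576
  k=4: C(15,4)·0.71^4·0.29^11 = 0.0004232
Total = 0.0004866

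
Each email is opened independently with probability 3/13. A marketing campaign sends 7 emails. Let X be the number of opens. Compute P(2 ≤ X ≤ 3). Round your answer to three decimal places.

X ~ Binomial(7, 0.230769); P(2 ≤ X ≤ 3) = Σ C(7,k) p^k (1−p)^(7−k) over k:
  k=2: C(7,2)·0.230769^2·0.769231^5 = 0.30120
  k=3: C(7,3)·0.230769^3·0.769231^4 = 0.15060
Total = 0.45180

0.452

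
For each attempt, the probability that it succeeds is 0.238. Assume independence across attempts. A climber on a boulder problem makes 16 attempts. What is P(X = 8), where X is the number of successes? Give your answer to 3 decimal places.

X ~ Binomial(n=16, p=0.238).
P(X=8) = C(16,8) · p^8 · (1−p)^8
= 12870 · 1.0295e-05 · 0.11367 = 0.01506

0.015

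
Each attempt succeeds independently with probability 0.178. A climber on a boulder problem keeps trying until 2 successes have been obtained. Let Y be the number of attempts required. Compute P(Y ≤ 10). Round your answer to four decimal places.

Finishing within 10 attempts ⇔ at least 2 successes in the first 10. With X ~ Binomial(10, 0.178), P(Y ≤ 10) = 1 − P(X ≤ 1).
  k=0: C(10,0)·0.178^0·0.822^10 = 0.140837
  k=1: C(10,1)·0.178^1·0.822^9 = 0.304976
1 − 0.445814 = 0.554186

0.5542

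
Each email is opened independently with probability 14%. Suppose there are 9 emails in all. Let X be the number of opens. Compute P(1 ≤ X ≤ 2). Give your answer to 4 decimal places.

0.6225

X ~ Binomial(9, 0.14); P(1 ≤ X ≤ 2) = Σ C(9,k) p^k (1−p)^(9−k) over k:
  k=1: C(9,1)·0.14^1·0.86^8 = 0.377015
  k=2: C(9,2)·0.14^2·0.86^7 = 0.245498
Total = 0.622512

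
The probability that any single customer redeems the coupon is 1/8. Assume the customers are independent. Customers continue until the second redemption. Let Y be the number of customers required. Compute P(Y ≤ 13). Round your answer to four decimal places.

Finishing within 13 customers ⇔ at least 2 successes in the first 13. With X ~ Binomial(13, 0.125), P(Y ≤ 13) = 1 − P(X ≤ 1).
  k=0: C(13,0)·0.125^0·0.875^13 = 0.176240
  k=1: C(13,1)·0.125^1·0.875^12 = 0.327303
1 − 0.503543 = 0.496457

0.4965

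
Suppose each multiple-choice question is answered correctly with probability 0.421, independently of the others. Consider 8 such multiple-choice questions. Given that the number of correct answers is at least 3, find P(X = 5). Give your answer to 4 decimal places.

X ~ Binomial(8, 0.421). Want P(X=5 | X≥3) = P(X=5) / P(X≥3).
P(X=5) = C(8,5)·0.421^5·0.579^3 = 0.143759
P(X≥3) = 1 − 0.012631 − 0.073472 − 0.186979 = 0.726918
Ratio = 0.143759 / 0.726918 = 0.197765

0.1978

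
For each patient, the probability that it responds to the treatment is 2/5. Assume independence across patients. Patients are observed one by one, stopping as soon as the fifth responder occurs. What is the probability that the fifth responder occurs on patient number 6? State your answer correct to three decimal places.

0.031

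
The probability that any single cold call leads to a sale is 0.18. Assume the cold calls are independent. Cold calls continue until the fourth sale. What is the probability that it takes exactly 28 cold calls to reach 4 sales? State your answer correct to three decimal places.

Y = trial on which the fourth success occurs; negative binomial, r=4, p=0.18.
P(Y=28) = C(27,3) · p^4 · (1−p)^24
= 2925 · 0.0010498 · 0.0085415 = 0.02623

0.026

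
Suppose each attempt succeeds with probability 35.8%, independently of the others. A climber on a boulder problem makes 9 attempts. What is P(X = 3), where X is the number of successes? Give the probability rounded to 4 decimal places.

0.2699

X ~ Binomial(n=9, p=0.358).
P(X=3) = C(9,3) · p^3 · (1−p)^6
= 84 · 0.045883 · 0.070018 = 0.269860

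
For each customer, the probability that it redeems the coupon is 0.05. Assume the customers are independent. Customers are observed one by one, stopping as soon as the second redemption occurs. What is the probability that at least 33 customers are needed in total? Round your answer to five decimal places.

Needing more than 32 customers ⇔ fewer than 2 successes in the first 32. With X ~ Binomial(32, 0.05), P(Y > 32) = P(X ≤ 1).
  k=0: C(32,0)·0.05^0·0.95^32 = 0.1937115
  k=1: C(32,1)·0.05^1·0.95^31 = 0.3262509
P(X ≤ 1) = 0.5199624

0.51996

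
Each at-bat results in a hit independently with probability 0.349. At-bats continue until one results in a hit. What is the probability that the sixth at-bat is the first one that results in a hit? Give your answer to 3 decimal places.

0.041

Geometric (trials to first success), p = 0.349.
P(Y = 6) = (1−p)^5 · p = 0.11692 · 0.349 = 0.04081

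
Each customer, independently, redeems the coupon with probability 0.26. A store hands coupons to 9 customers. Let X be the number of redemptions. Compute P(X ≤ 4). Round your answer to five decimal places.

0.94287

X ~ Binomial(9, 0.26); P(X ≤ 4) = Σ C(9,k) p^k (1−p)^(9−k) over k:
  k=0: C(9,0)·0.26^0·0.74^9 = 0.0665404
  k=1: C(9,1)·0.26^1·0.74^8 = 0.2104116
  k=2: C(9,2)·0.26^2·0.74^7 = 0.2957136
  k=3: C(9,3)·0.26^3·0.74^6 = 0.2424318
  k=4: C(9,4)·0.26^4·0.74^5 = 0.1277681
Total = 0.9428655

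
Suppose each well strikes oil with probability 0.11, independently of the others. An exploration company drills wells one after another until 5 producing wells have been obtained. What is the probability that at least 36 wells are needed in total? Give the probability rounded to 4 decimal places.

Needing more than 35 wells ⇔ fewer than 5 successes in the first 35. With X ~ Binomial(35, 0.11), P(Y > 35) = P(X ≤ 4).
  k=0: C(35,0)·0.11^0·0.89^35 = 0.016930
  k=1: C(35,1)·0.11^1·0.89^34 = 0.073235
  k=2: C(35,2)·0.11^2·0.89^33 = 0.153877
  k=3: C(35,3)·0.11^3·0.89^32 = 0.209203
  k=4: C(35,4)·0.11^4·0.89^31 = 0.206852
P(X ≤ 4) = 0.660097

0.6601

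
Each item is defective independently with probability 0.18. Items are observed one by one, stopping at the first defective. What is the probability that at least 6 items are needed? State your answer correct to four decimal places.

0.3707

Y = number of items to the first success; geometric, p = 0.18.
P(Y > 5) = P(first 5 all fail) = (1−p)^5 = 0.370740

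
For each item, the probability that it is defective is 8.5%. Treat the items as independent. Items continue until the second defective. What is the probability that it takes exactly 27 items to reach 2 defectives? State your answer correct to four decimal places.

Y = trial on which the second success occurs; negative binomial, r=2, p=0.085.
P(Y=27) = C(26,1) · p^2 · (1−p)^25
= 26 · 0.007225 · 0.10852 = 0.020386

0.0204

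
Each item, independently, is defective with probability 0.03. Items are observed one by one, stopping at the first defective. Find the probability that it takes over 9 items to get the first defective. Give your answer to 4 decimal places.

0.7602

Y = number of items to the first success; geometric, p = 0.03.
P(Y > 9) = P(first 9 all fail) = (1−p)^9 = 0.760231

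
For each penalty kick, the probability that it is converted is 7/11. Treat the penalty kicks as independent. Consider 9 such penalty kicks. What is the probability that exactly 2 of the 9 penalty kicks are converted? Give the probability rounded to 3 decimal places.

0.012

X ~ Binomial(n=9, p=0.636364).
P(X=2) = C(9,2) · p^2 · (1−p)^7
= 36 · 0.40496 · 0.00084076 = 0.01226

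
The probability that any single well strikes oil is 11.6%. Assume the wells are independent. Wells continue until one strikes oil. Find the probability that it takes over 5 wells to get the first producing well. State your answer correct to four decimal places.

0.5398

Y = number of wells to the first success; geometric, p = 0.116.
P(Y > 5) = P(first 5 all fail) = (1−p)^5 = 0.539835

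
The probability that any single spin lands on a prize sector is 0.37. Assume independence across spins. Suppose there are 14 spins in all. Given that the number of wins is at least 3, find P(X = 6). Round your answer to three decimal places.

X ~ Binomial(14, 0.37). Want P(X=6 | X≥3) = P(X=6) / P(X≥3).
P(X=6) = C(14,6)·0.37^6·0.63^8 = 0.19120
P(X≥3) = 1 − 0.00155 − 0.01276 − 0.04870 = 0.93699
Ratio = 0.19120 / 0.93699 = 0.20406

0.204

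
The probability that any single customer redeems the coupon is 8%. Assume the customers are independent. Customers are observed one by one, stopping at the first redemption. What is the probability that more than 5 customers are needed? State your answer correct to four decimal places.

0.6591

Y = number of customers to the first success; geometric, p = 0.08.
P(Y > 5) = P(first 5 all fail) = (1−p)^5 = 0.659082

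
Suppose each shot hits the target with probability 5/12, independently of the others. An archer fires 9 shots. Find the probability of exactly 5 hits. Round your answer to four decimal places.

0.1832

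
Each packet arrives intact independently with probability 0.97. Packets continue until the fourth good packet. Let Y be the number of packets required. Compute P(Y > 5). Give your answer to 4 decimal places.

Needing more than 5 packets ⇔ fewer than 4 successes in the first 5. With X ~ Binomial(5, 0.97), P(Y > 5) = P(X ≤ 3).
  k=0: C(5,0)·0.97^0·0.03^5 = 0.000000
  k=1: C(5,1)·0.97^1·0.03^4 = 0.000004
  k=2: C(5,2)·0.97^2·0.03^3 = 0.000254
  k=3: C(5,3)·0.97^3·0.03^2 = 0.008214
P(X ≤ 3) = 0.008472

0.0085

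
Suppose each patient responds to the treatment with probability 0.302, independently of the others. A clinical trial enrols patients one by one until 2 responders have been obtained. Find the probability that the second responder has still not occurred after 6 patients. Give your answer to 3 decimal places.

0.416

Needing more than 6 patients ⇔ fewer than 2 successes in the first 6. With X ~ Binomial(6, 0.302), P(Y > 6) = P(X ≤ 1).
  k=0: C(6,0)·0.302^0·0.698^6 = 0.11565
  k=1: C(6,1)·0.302^1·0.698^5 = 0.30022
P(X ≤ 1) = 0.41586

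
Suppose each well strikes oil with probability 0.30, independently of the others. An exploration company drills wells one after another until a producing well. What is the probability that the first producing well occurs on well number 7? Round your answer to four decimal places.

Geometric (trials to first success), p = 0.30.
P(Y = 7) = (1−p)^6 · p = 0.11765 · 0.30 = 0.035295

0.0353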